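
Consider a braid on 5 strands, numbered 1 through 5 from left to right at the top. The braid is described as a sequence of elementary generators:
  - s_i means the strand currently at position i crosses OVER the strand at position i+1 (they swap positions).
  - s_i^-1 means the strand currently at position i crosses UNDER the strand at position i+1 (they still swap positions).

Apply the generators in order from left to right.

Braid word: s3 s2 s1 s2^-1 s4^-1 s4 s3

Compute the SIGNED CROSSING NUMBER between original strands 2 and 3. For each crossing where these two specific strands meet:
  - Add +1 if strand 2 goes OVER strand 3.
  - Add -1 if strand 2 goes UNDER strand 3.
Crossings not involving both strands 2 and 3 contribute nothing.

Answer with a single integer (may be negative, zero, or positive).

Gen 1: crossing 3x4. Both 2&3? no. Sum: 0
Gen 2: crossing 2x4. Both 2&3? no. Sum: 0
Gen 3: crossing 1x4. Both 2&3? no. Sum: 0
Gen 4: crossing 1x2. Both 2&3? no. Sum: 0
Gen 5: crossing 3x5. Both 2&3? no. Sum: 0
Gen 6: crossing 5x3. Both 2&3? no. Sum: 0
Gen 7: crossing 1x3. Both 2&3? no. Sum: 0

Answer: 0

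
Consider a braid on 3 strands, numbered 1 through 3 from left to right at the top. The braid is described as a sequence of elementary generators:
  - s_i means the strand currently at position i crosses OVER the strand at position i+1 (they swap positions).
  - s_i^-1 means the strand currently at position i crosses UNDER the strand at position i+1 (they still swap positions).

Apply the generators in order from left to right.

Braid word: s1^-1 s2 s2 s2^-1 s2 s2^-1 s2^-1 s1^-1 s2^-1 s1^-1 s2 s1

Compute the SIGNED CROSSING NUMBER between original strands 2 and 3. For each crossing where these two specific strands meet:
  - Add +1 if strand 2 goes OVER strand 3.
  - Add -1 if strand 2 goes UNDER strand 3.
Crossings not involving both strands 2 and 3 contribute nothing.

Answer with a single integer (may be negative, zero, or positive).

Answer: -2

Derivation:
Gen 1: crossing 1x2. Both 2&3? no. Sum: 0
Gen 2: crossing 1x3. Both 2&3? no. Sum: 0
Gen 3: crossing 3x1. Both 2&3? no. Sum: 0
Gen 4: crossing 1x3. Both 2&3? no. Sum: 0
Gen 5: crossing 3x1. Both 2&3? no. Sum: 0
Gen 6: crossing 1x3. Both 2&3? no. Sum: 0
Gen 7: crossing 3x1. Both 2&3? no. Sum: 0
Gen 8: crossing 2x1. Both 2&3? no. Sum: 0
Gen 9: 2 under 3. Both 2&3? yes. Contrib: -1. Sum: -1
Gen 10: crossing 1x3. Both 2&3? no. Sum: -1
Gen 11: crossing 1x2. Both 2&3? no. Sum: -1
Gen 12: 3 over 2. Both 2&3? yes. Contrib: -1. Sum: -2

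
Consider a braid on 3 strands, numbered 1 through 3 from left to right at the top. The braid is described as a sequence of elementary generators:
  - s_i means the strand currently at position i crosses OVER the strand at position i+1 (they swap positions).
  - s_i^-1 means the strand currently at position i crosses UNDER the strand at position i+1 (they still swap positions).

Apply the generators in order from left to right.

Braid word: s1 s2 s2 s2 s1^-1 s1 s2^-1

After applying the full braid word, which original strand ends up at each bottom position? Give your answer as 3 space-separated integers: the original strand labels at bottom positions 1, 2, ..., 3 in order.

Answer: 2 1 3

Derivation:
Gen 1 (s1): strand 1 crosses over strand 2. Perm now: [2 1 3]
Gen 2 (s2): strand 1 crosses over strand 3. Perm now: [2 3 1]
Gen 3 (s2): strand 3 crosses over strand 1. Perm now: [2 1 3]
Gen 4 (s2): strand 1 crosses over strand 3. Perm now: [2 3 1]
Gen 5 (s1^-1): strand 2 crosses under strand 3. Perm now: [3 2 1]
Gen 6 (s1): strand 3 crosses over strand 2. Perm now: [2 3 1]
Gen 7 (s2^-1): strand 3 crosses under strand 1. Perm now: [2 1 3]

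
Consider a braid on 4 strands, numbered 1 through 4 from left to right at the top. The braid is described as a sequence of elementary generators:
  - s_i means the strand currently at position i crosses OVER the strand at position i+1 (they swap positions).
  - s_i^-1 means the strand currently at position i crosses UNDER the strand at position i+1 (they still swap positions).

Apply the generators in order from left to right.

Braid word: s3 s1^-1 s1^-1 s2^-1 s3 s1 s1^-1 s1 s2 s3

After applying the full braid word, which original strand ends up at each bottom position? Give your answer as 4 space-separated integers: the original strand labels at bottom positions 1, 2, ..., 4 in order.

Answer: 4 3 2 1

Derivation:
Gen 1 (s3): strand 3 crosses over strand 4. Perm now: [1 2 4 3]
Gen 2 (s1^-1): strand 1 crosses under strand 2. Perm now: [2 1 4 3]
Gen 3 (s1^-1): strand 2 crosses under strand 1. Perm now: [1 2 4 3]
Gen 4 (s2^-1): strand 2 crosses under strand 4. Perm now: [1 4 2 3]
Gen 5 (s3): strand 2 crosses over strand 3. Perm now: [1 4 3 2]
Gen 6 (s1): strand 1 crosses over strand 4. Perm now: [4 1 3 2]
Gen 7 (s1^-1): strand 4 crosses under strand 1. Perm now: [1 4 3 2]
Gen 8 (s1): strand 1 crosses over strand 4. Perm now: [4 1 3 2]
Gen 9 (s2): strand 1 crosses over strand 3. Perm now: [4 3 1 2]
Gen 10 (s3): strand 1 crosses over strand 2. Perm now: [4 3 2 1]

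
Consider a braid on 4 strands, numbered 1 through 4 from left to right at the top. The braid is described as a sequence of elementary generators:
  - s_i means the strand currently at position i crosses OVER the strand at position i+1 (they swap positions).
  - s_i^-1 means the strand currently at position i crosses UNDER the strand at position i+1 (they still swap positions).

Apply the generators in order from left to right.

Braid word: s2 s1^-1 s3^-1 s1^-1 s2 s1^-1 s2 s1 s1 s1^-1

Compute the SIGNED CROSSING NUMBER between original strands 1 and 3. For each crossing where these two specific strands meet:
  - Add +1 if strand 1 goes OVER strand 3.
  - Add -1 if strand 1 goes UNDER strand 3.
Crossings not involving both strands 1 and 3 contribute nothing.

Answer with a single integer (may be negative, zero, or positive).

Answer: 1

Derivation:
Gen 1: crossing 2x3. Both 1&3? no. Sum: 0
Gen 2: 1 under 3. Both 1&3? yes. Contrib: -1. Sum: -1
Gen 3: crossing 2x4. Both 1&3? no. Sum: -1
Gen 4: 3 under 1. Both 1&3? yes. Contrib: +1. Sum: 0
Gen 5: crossing 3x4. Both 1&3? no. Sum: 0
Gen 6: crossing 1x4. Both 1&3? no. Sum: 0
Gen 7: 1 over 3. Both 1&3? yes. Contrib: +1. Sum: 1
Gen 8: crossing 4x3. Both 1&3? no. Sum: 1
Gen 9: crossing 3x4. Both 1&3? no. Sum: 1
Gen 10: crossing 4x3. Both 1&3? no. Sum: 1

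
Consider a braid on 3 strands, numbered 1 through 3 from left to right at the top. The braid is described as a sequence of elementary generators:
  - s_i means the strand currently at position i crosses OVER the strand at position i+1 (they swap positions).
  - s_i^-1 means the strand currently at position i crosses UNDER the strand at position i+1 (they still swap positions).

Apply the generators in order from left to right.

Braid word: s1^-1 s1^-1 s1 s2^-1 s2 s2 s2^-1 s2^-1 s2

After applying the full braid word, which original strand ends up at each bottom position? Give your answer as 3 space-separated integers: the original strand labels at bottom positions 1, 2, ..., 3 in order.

Answer: 2 1 3

Derivation:
Gen 1 (s1^-1): strand 1 crosses under strand 2. Perm now: [2 1 3]
Gen 2 (s1^-1): strand 2 crosses under strand 1. Perm now: [1 2 3]
Gen 3 (s1): strand 1 crosses over strand 2. Perm now: [2 1 3]
Gen 4 (s2^-1): strand 1 crosses under strand 3. Perm now: [2 3 1]
Gen 5 (s2): strand 3 crosses over strand 1. Perm now: [2 1 3]
Gen 6 (s2): strand 1 crosses over strand 3. Perm now: [2 3 1]
Gen 7 (s2^-1): strand 3 crosses under strand 1. Perm now: [2 1 3]
Gen 8 (s2^-1): strand 1 crosses under strand 3. Perm now: [2 3 1]
Gen 9 (s2): strand 3 crosses over strand 1. Perm now: [2 1 3]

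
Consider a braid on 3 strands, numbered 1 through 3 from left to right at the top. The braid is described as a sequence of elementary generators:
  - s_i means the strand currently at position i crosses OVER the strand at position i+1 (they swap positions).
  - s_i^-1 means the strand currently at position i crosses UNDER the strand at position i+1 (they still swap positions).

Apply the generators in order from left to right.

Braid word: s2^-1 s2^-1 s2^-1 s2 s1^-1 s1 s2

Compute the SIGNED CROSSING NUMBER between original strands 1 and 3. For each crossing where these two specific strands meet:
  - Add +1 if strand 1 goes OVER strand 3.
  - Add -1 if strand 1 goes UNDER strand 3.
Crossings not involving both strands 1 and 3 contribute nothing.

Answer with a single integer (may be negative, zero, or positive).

Answer: 0

Derivation:
Gen 1: crossing 2x3. Both 1&3? no. Sum: 0
Gen 2: crossing 3x2. Both 1&3? no. Sum: 0
Gen 3: crossing 2x3. Both 1&3? no. Sum: 0
Gen 4: crossing 3x2. Both 1&3? no. Sum: 0
Gen 5: crossing 1x2. Both 1&3? no. Sum: 0
Gen 6: crossing 2x1. Both 1&3? no. Sum: 0
Gen 7: crossing 2x3. Both 1&3? no. Sum: 0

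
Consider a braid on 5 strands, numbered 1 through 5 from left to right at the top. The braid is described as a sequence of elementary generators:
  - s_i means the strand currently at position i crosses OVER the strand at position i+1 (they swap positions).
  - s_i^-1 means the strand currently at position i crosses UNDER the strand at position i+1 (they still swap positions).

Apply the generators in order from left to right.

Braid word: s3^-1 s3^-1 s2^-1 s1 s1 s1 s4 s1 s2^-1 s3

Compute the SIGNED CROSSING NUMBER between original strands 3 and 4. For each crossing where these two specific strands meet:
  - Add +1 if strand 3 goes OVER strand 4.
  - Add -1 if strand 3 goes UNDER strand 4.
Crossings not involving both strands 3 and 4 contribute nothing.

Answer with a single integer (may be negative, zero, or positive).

Answer: 0

Derivation:
Gen 1: 3 under 4. Both 3&4? yes. Contrib: -1. Sum: -1
Gen 2: 4 under 3. Both 3&4? yes. Contrib: +1. Sum: 0
Gen 3: crossing 2x3. Both 3&4? no. Sum: 0
Gen 4: crossing 1x3. Both 3&4? no. Sum: 0
Gen 5: crossing 3x1. Both 3&4? no. Sum: 0
Gen 6: crossing 1x3. Both 3&4? no. Sum: 0
Gen 7: crossing 4x5. Both 3&4? no. Sum: 0
Gen 8: crossing 3x1. Both 3&4? no. Sum: 0
Gen 9: crossing 3x2. Both 3&4? no. Sum: 0
Gen 10: crossing 3x5. Both 3&4? no. Sum: 0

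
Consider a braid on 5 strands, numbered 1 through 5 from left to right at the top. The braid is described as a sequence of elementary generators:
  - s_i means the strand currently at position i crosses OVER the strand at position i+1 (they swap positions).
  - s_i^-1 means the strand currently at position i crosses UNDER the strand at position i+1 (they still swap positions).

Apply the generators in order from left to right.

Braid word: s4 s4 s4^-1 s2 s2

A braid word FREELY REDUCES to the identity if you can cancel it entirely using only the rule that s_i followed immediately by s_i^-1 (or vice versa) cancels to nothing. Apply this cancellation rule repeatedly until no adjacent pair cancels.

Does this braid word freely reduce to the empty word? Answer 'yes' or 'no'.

Answer: no

Derivation:
Gen 1 (s4): push. Stack: [s4]
Gen 2 (s4): push. Stack: [s4 s4]
Gen 3 (s4^-1): cancels prior s4. Stack: [s4]
Gen 4 (s2): push. Stack: [s4 s2]
Gen 5 (s2): push. Stack: [s4 s2 s2]
Reduced word: s4 s2 s2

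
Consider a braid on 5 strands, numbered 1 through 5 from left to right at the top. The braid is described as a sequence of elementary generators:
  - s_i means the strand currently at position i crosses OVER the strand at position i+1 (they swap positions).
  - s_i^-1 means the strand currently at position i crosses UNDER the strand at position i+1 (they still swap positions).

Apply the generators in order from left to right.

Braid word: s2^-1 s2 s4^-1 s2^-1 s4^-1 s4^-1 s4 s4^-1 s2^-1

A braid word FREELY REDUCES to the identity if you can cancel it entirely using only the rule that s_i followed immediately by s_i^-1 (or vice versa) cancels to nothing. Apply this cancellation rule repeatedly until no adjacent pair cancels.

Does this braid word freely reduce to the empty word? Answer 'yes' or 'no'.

Answer: no

Derivation:
Gen 1 (s2^-1): push. Stack: [s2^-1]
Gen 2 (s2): cancels prior s2^-1. Stack: []
Gen 3 (s4^-1): push. Stack: [s4^-1]
Gen 4 (s2^-1): push. Stack: [s4^-1 s2^-1]
Gen 5 (s4^-1): push. Stack: [s4^-1 s2^-1 s4^-1]
Gen 6 (s4^-1): push. Stack: [s4^-1 s2^-1 s4^-1 s4^-1]
Gen 7 (s4): cancels prior s4^-1. Stack: [s4^-1 s2^-1 s4^-1]
Gen 8 (s4^-1): push. Stack: [s4^-1 s2^-1 s4^-1 s4^-1]
Gen 9 (s2^-1): push. Stack: [s4^-1 s2^-1 s4^-1 s4^-1 s2^-1]
Reduced word: s4^-1 s2^-1 s4^-1 s4^-1 s2^-1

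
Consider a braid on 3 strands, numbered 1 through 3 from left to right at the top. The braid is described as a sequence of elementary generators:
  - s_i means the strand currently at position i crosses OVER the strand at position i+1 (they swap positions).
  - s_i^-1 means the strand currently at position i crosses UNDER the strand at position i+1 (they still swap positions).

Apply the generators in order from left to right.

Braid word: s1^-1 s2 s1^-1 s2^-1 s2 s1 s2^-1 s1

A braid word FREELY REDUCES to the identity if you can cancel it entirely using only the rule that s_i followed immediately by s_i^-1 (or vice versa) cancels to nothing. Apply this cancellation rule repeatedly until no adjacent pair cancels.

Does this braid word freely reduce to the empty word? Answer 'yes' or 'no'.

Gen 1 (s1^-1): push. Stack: [s1^-1]
Gen 2 (s2): push. Stack: [s1^-1 s2]
Gen 3 (s1^-1): push. Stack: [s1^-1 s2 s1^-1]
Gen 4 (s2^-1): push. Stack: [s1^-1 s2 s1^-1 s2^-1]
Gen 5 (s2): cancels prior s2^-1. Stack: [s1^-1 s2 s1^-1]
Gen 6 (s1): cancels prior s1^-1. Stack: [s1^-1 s2]
Gen 7 (s2^-1): cancels prior s2. Stack: [s1^-1]
Gen 8 (s1): cancels prior s1^-1. Stack: []
Reduced word: (empty)

Answer: yes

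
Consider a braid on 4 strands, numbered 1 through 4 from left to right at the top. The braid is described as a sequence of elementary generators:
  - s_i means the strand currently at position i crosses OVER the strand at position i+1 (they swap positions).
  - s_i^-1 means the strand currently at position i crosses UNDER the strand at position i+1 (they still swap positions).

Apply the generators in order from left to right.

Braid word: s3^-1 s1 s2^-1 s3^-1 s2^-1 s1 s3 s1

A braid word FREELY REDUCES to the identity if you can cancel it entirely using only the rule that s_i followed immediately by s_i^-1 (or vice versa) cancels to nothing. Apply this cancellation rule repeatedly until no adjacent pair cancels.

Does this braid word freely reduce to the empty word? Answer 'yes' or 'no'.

Answer: no

Derivation:
Gen 1 (s3^-1): push. Stack: [s3^-1]
Gen 2 (s1): push. Stack: [s3^-1 s1]
Gen 3 (s2^-1): push. Stack: [s3^-1 s1 s2^-1]
Gen 4 (s3^-1): push. Stack: [s3^-1 s1 s2^-1 s3^-1]
Gen 5 (s2^-1): push. Stack: [s3^-1 s1 s2^-1 s3^-1 s2^-1]
Gen 6 (s1): push. Stack: [s3^-1 s1 s2^-1 s3^-1 s2^-1 s1]
Gen 7 (s3): push. Stack: [s3^-1 s1 s2^-1 s3^-1 s2^-1 s1 s3]
Gen 8 (s1): push. Stack: [s3^-1 s1 s2^-1 s3^-1 s2^-1 s1 s3 s1]
Reduced word: s3^-1 s1 s2^-1 s3^-1 s2^-1 s1 s3 s1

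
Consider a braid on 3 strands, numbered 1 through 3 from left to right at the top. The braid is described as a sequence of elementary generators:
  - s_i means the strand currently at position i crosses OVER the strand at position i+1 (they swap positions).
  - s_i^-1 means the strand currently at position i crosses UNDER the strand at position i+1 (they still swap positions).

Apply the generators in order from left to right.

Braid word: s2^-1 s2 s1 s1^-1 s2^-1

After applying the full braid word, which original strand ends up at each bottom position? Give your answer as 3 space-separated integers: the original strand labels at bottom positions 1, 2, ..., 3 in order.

Answer: 1 3 2

Derivation:
Gen 1 (s2^-1): strand 2 crosses under strand 3. Perm now: [1 3 2]
Gen 2 (s2): strand 3 crosses over strand 2. Perm now: [1 2 3]
Gen 3 (s1): strand 1 crosses over strand 2. Perm now: [2 1 3]
Gen 4 (s1^-1): strand 2 crosses under strand 1. Perm now: [1 2 3]
Gen 5 (s2^-1): strand 2 crosses under strand 3. Perm now: [1 3 2]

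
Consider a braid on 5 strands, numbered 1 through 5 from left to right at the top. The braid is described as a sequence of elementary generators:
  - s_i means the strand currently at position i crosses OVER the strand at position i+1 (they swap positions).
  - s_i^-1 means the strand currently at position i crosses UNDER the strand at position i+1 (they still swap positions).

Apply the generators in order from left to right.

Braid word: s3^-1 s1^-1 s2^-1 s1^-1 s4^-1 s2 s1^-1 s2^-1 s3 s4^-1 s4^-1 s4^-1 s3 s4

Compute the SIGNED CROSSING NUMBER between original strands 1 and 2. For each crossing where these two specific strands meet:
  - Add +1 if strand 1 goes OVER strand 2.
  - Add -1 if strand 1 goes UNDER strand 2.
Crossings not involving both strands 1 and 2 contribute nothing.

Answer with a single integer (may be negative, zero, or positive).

Gen 1: crossing 3x4. Both 1&2? no. Sum: 0
Gen 2: 1 under 2. Both 1&2? yes. Contrib: -1. Sum: -1
Gen 3: crossing 1x4. Both 1&2? no. Sum: -1
Gen 4: crossing 2x4. Both 1&2? no. Sum: -1
Gen 5: crossing 3x5. Both 1&2? no. Sum: -1
Gen 6: 2 over 1. Both 1&2? yes. Contrib: -1. Sum: -2
Gen 7: crossing 4x1. Both 1&2? no. Sum: -2
Gen 8: crossing 4x2. Both 1&2? no. Sum: -2
Gen 9: crossing 4x5. Both 1&2? no. Sum: -2
Gen 10: crossing 4x3. Both 1&2? no. Sum: -2
Gen 11: crossing 3x4. Both 1&2? no. Sum: -2
Gen 12: crossing 4x3. Both 1&2? no. Sum: -2
Gen 13: crossing 5x3. Both 1&2? no. Sum: -2
Gen 14: crossing 5x4. Both 1&2? no. Sum: -2

Answer: -2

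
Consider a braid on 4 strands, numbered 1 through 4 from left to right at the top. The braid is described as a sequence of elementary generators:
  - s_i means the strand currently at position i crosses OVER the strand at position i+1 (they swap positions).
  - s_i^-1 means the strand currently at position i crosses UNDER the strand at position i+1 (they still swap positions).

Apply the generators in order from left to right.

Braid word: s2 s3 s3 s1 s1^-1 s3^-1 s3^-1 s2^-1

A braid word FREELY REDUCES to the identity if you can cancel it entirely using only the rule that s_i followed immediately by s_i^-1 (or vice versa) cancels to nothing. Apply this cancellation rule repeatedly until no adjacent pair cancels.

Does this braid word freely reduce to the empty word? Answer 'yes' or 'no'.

Answer: yes

Derivation:
Gen 1 (s2): push. Stack: [s2]
Gen 2 (s3): push. Stack: [s2 s3]
Gen 3 (s3): push. Stack: [s2 s3 s3]
Gen 4 (s1): push. Stack: [s2 s3 s3 s1]
Gen 5 (s1^-1): cancels prior s1. Stack: [s2 s3 s3]
Gen 6 (s3^-1): cancels prior s3. Stack: [s2 s3]
Gen 7 (s3^-1): cancels prior s3. Stack: [s2]
Gen 8 (s2^-1): cancels prior s2. Stack: []
Reduced word: (empty)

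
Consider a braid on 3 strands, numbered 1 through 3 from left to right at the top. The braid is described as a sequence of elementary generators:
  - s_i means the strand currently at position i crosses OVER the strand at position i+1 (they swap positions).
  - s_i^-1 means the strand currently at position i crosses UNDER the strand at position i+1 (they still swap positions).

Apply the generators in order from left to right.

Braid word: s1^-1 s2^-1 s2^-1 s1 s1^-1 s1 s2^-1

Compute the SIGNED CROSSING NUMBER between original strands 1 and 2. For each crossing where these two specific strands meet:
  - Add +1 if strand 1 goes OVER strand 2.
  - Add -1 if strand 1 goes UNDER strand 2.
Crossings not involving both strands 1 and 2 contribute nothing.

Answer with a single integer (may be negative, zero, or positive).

Gen 1: 1 under 2. Both 1&2? yes. Contrib: -1. Sum: -1
Gen 2: crossing 1x3. Both 1&2? no. Sum: -1
Gen 3: crossing 3x1. Both 1&2? no. Sum: -1
Gen 4: 2 over 1. Both 1&2? yes. Contrib: -1. Sum: -2
Gen 5: 1 under 2. Both 1&2? yes. Contrib: -1. Sum: -3
Gen 6: 2 over 1. Both 1&2? yes. Contrib: -1. Sum: -4
Gen 7: crossing 2x3. Both 1&2? no. Sum: -4

Answer: -4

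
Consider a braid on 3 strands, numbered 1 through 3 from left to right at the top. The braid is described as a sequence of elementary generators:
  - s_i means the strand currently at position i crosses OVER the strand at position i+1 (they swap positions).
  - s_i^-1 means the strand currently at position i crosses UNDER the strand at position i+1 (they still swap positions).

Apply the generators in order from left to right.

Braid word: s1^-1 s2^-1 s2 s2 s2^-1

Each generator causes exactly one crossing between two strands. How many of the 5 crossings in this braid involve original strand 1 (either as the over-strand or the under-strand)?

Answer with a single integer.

Gen 1: crossing 1x2. Involves strand 1? yes. Count so far: 1
Gen 2: crossing 1x3. Involves strand 1? yes. Count so far: 2
Gen 3: crossing 3x1. Involves strand 1? yes. Count so far: 3
Gen 4: crossing 1x3. Involves strand 1? yes. Count so far: 4
Gen 5: crossing 3x1. Involves strand 1? yes. Count so far: 5

Answer: 5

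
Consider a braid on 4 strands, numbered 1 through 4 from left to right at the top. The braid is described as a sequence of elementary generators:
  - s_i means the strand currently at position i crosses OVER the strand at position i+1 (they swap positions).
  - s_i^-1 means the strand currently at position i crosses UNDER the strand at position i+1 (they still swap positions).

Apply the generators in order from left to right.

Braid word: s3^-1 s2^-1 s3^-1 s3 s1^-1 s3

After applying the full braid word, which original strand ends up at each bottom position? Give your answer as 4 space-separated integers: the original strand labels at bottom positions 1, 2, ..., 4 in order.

Answer: 4 1 3 2

Derivation:
Gen 1 (s3^-1): strand 3 crosses under strand 4. Perm now: [1 2 4 3]
Gen 2 (s2^-1): strand 2 crosses under strand 4. Perm now: [1 4 2 3]
Gen 3 (s3^-1): strand 2 crosses under strand 3. Perm now: [1 4 3 2]
Gen 4 (s3): strand 3 crosses over strand 2. Perm now: [1 4 2 3]
Gen 5 (s1^-1): strand 1 crosses under strand 4. Perm now: [4 1 2 3]
Gen 6 (s3): strand 2 crosses over strand 3. Perm now: [4 1 3 2]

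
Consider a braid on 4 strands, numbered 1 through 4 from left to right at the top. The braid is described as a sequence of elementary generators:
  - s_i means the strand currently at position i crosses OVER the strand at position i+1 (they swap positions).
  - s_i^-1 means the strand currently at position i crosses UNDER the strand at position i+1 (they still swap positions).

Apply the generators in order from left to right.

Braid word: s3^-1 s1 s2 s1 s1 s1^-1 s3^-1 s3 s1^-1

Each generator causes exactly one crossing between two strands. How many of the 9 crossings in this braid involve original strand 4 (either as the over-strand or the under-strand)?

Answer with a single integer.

Gen 1: crossing 3x4. Involves strand 4? yes. Count so far: 1
Gen 2: crossing 1x2. Involves strand 4? no. Count so far: 1
Gen 3: crossing 1x4. Involves strand 4? yes. Count so far: 2
Gen 4: crossing 2x4. Involves strand 4? yes. Count so far: 3
Gen 5: crossing 4x2. Involves strand 4? yes. Count so far: 4
Gen 6: crossing 2x4. Involves strand 4? yes. Count so far: 5
Gen 7: crossing 1x3. Involves strand 4? no. Count so far: 5
Gen 8: crossing 3x1. Involves strand 4? no. Count so far: 5
Gen 9: crossing 4x2. Involves strand 4? yes. Count so far: 6

Answer: 6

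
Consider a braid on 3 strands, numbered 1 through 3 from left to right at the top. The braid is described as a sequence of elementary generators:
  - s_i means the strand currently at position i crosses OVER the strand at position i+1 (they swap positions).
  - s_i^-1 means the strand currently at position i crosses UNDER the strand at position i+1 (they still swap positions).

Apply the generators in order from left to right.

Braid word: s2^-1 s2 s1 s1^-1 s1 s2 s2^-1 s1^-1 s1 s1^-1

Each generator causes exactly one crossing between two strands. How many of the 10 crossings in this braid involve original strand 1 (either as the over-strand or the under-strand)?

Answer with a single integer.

Answer: 8

Derivation:
Gen 1: crossing 2x3. Involves strand 1? no. Count so far: 0
Gen 2: crossing 3x2. Involves strand 1? no. Count so far: 0
Gen 3: crossing 1x2. Involves strand 1? yes. Count so far: 1
Gen 4: crossing 2x1. Involves strand 1? yes. Count so far: 2
Gen 5: crossing 1x2. Involves strand 1? yes. Count so far: 3
Gen 6: crossing 1x3. Involves strand 1? yes. Count so far: 4
Gen 7: crossing 3x1. Involves strand 1? yes. Count so far: 5
Gen 8: crossing 2x1. Involves strand 1? yes. Count so far: 6
Gen 9: crossing 1x2. Involves strand 1? yes. Count so far: 7
Gen 10: crossing 2x1. Involves strand 1? yes. Count so far: 8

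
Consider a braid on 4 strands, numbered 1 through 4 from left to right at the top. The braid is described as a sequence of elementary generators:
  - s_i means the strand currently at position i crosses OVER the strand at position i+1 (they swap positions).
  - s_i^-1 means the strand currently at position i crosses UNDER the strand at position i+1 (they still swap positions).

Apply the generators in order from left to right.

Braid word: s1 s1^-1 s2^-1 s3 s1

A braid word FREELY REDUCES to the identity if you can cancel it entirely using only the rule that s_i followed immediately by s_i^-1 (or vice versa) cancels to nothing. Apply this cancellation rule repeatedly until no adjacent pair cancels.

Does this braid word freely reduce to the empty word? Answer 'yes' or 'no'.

Answer: no

Derivation:
Gen 1 (s1): push. Stack: [s1]
Gen 2 (s1^-1): cancels prior s1. Stack: []
Gen 3 (s2^-1): push. Stack: [s2^-1]
Gen 4 (s3): push. Stack: [s2^-1 s3]
Gen 5 (s1): push. Stack: [s2^-1 s3 s1]
Reduced word: s2^-1 s3 s1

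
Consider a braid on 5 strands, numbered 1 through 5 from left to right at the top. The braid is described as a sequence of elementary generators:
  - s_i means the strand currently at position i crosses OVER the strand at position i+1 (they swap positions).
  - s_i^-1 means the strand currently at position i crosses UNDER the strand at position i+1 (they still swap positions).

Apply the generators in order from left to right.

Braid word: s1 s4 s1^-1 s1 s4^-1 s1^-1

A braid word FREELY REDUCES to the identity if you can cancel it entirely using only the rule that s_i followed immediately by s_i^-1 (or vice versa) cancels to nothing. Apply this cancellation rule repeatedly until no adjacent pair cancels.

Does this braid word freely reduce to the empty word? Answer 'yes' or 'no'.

Gen 1 (s1): push. Stack: [s1]
Gen 2 (s4): push. Stack: [s1 s4]
Gen 3 (s1^-1): push. Stack: [s1 s4 s1^-1]
Gen 4 (s1): cancels prior s1^-1. Stack: [s1 s4]
Gen 5 (s4^-1): cancels prior s4. Stack: [s1]
Gen 6 (s1^-1): cancels prior s1. Stack: []
Reduced word: (empty)

Answer: yes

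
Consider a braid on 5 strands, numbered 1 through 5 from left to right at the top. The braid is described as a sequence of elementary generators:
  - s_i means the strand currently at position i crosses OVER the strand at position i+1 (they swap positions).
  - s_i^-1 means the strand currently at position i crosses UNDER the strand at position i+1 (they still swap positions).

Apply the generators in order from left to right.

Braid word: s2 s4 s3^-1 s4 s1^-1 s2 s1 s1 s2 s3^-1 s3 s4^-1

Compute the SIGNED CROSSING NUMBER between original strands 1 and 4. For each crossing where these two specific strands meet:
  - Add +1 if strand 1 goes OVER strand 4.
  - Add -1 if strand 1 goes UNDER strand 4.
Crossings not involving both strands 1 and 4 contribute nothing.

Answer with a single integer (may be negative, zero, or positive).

Answer: 0

Derivation:
Gen 1: crossing 2x3. Both 1&4? no. Sum: 0
Gen 2: crossing 4x5. Both 1&4? no. Sum: 0
Gen 3: crossing 2x5. Both 1&4? no. Sum: 0
Gen 4: crossing 2x4. Both 1&4? no. Sum: 0
Gen 5: crossing 1x3. Both 1&4? no. Sum: 0
Gen 6: crossing 1x5. Both 1&4? no. Sum: 0
Gen 7: crossing 3x5. Both 1&4? no. Sum: 0
Gen 8: crossing 5x3. Both 1&4? no. Sum: 0
Gen 9: crossing 5x1. Both 1&4? no. Sum: 0
Gen 10: crossing 5x4. Both 1&4? no. Sum: 0
Gen 11: crossing 4x5. Both 1&4? no. Sum: 0
Gen 12: crossing 4x2. Both 1&4? no. Sum: 0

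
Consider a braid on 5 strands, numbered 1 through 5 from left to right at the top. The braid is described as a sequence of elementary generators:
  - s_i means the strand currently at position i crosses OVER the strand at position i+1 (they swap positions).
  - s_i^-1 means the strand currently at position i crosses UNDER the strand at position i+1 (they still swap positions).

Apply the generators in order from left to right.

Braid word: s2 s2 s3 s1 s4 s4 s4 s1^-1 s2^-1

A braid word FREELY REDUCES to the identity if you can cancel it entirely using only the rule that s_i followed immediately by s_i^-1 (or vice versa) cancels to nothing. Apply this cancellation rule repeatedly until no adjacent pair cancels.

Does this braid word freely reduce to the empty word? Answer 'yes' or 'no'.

Gen 1 (s2): push. Stack: [s2]
Gen 2 (s2): push. Stack: [s2 s2]
Gen 3 (s3): push. Stack: [s2 s2 s3]
Gen 4 (s1): push. Stack: [s2 s2 s3 s1]
Gen 5 (s4): push. Stack: [s2 s2 s3 s1 s4]
Gen 6 (s4): push. Stack: [s2 s2 s3 s1 s4 s4]
Gen 7 (s4): push. Stack: [s2 s2 s3 s1 s4 s4 s4]
Gen 8 (s1^-1): push. Stack: [s2 s2 s3 s1 s4 s4 s4 s1^-1]
Gen 9 (s2^-1): push. Stack: [s2 s2 s3 s1 s4 s4 s4 s1^-1 s2^-1]
Reduced word: s2 s2 s3 s1 s4 s4 s4 s1^-1 s2^-1

Answer: no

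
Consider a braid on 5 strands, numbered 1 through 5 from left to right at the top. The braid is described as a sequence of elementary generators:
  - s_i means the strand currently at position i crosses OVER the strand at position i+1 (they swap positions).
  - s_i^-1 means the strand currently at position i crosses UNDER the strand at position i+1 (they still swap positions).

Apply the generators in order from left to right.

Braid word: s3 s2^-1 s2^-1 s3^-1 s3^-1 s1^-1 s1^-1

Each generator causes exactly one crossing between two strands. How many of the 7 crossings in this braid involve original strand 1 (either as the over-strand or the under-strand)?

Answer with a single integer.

Answer: 2

Derivation:
Gen 1: crossing 3x4. Involves strand 1? no. Count so far: 0
Gen 2: crossing 2x4. Involves strand 1? no. Count so far: 0
Gen 3: crossing 4x2. Involves strand 1? no. Count so far: 0
Gen 4: crossing 4x3. Involves strand 1? no. Count so far: 0
Gen 5: crossing 3x4. Involves strand 1? no. Count so far: 0
Gen 6: crossing 1x2. Involves strand 1? yes. Count so far: 1
Gen 7: crossing 2x1. Involves strand 1? yes. Count so far: 2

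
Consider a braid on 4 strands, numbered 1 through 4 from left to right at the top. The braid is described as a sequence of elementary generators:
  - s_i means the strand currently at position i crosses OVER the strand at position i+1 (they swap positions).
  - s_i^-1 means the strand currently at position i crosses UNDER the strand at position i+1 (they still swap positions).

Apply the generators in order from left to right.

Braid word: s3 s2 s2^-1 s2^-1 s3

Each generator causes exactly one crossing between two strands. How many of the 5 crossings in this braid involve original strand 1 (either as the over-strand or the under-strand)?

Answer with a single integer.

Answer: 0

Derivation:
Gen 1: crossing 3x4. Involves strand 1? no. Count so far: 0
Gen 2: crossing 2x4. Involves strand 1? no. Count so far: 0
Gen 3: crossing 4x2. Involves strand 1? no. Count so far: 0
Gen 4: crossing 2x4. Involves strand 1? no. Count so far: 0
Gen 5: crossing 2x3. Involves strand 1? no. Count so far: 0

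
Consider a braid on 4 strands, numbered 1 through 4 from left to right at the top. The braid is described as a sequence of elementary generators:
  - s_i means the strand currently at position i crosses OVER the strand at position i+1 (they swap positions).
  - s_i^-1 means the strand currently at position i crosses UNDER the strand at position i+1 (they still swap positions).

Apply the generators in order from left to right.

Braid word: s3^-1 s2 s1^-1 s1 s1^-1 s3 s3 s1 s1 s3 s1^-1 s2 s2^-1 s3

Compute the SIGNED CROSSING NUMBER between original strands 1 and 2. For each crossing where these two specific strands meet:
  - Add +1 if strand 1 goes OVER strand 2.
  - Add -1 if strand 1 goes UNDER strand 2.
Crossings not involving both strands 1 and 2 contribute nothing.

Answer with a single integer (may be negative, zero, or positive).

Gen 1: crossing 3x4. Both 1&2? no. Sum: 0
Gen 2: crossing 2x4. Both 1&2? no. Sum: 0
Gen 3: crossing 1x4. Both 1&2? no. Sum: 0
Gen 4: crossing 4x1. Both 1&2? no. Sum: 0
Gen 5: crossing 1x4. Both 1&2? no. Sum: 0
Gen 6: crossing 2x3. Both 1&2? no. Sum: 0
Gen 7: crossing 3x2. Both 1&2? no. Sum: 0
Gen 8: crossing 4x1. Both 1&2? no. Sum: 0
Gen 9: crossing 1x4. Both 1&2? no. Sum: 0
Gen 10: crossing 2x3. Both 1&2? no. Sum: 0
Gen 11: crossing 4x1. Both 1&2? no. Sum: 0
Gen 12: crossing 4x3. Both 1&2? no. Sum: 0
Gen 13: crossing 3x4. Both 1&2? no. Sum: 0
Gen 14: crossing 3x2. Both 1&2? no. Sum: 0

Answer: 0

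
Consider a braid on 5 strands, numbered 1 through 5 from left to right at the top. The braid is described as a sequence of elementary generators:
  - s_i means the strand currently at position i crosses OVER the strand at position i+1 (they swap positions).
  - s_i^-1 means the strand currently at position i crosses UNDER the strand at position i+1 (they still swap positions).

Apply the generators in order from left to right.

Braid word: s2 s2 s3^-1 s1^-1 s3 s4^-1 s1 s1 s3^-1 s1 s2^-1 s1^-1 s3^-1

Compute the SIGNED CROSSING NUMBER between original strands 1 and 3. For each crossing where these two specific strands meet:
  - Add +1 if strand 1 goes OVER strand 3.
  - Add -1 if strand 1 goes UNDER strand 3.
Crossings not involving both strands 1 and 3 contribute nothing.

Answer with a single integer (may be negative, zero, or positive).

Gen 1: crossing 2x3. Both 1&3? no. Sum: 0
Gen 2: crossing 3x2. Both 1&3? no. Sum: 0
Gen 3: crossing 3x4. Both 1&3? no. Sum: 0
Gen 4: crossing 1x2. Both 1&3? no. Sum: 0
Gen 5: crossing 4x3. Both 1&3? no. Sum: 0
Gen 6: crossing 4x5. Both 1&3? no. Sum: 0
Gen 7: crossing 2x1. Both 1&3? no. Sum: 0
Gen 8: crossing 1x2. Both 1&3? no. Sum: 0
Gen 9: crossing 3x5. Both 1&3? no. Sum: 0
Gen 10: crossing 2x1. Both 1&3? no. Sum: 0
Gen 11: crossing 2x5. Both 1&3? no. Sum: 0
Gen 12: crossing 1x5. Both 1&3? no. Sum: 0
Gen 13: crossing 2x3. Both 1&3? no. Sum: 0

Answer: 0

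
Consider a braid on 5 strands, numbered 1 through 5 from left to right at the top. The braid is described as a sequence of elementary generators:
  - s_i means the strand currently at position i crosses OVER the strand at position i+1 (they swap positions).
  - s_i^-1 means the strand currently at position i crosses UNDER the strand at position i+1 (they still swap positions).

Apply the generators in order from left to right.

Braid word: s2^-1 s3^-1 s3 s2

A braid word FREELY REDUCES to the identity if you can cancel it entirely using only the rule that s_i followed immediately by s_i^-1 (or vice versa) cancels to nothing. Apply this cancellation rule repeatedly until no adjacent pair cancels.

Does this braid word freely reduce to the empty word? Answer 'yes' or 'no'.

Answer: yes

Derivation:
Gen 1 (s2^-1): push. Stack: [s2^-1]
Gen 2 (s3^-1): push. Stack: [s2^-1 s3^-1]
Gen 3 (s3): cancels prior s3^-1. Stack: [s2^-1]
Gen 4 (s2): cancels prior s2^-1. Stack: []
Reduced word: (empty)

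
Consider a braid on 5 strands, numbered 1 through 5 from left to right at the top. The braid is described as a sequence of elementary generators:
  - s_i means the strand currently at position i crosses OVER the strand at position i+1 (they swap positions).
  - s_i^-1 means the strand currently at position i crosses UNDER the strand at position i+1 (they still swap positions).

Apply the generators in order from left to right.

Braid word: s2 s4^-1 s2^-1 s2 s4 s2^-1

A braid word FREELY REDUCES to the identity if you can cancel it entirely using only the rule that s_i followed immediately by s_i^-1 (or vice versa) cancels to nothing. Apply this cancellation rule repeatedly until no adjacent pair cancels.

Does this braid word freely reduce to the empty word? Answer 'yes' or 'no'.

Gen 1 (s2): push. Stack: [s2]
Gen 2 (s4^-1): push. Stack: [s2 s4^-1]
Gen 3 (s2^-1): push. Stack: [s2 s4^-1 s2^-1]
Gen 4 (s2): cancels prior s2^-1. Stack: [s2 s4^-1]
Gen 5 (s4): cancels prior s4^-1. Stack: [s2]
Gen 6 (s2^-1): cancels prior s2. Stack: []
Reduced word: (empty)

Answer: yes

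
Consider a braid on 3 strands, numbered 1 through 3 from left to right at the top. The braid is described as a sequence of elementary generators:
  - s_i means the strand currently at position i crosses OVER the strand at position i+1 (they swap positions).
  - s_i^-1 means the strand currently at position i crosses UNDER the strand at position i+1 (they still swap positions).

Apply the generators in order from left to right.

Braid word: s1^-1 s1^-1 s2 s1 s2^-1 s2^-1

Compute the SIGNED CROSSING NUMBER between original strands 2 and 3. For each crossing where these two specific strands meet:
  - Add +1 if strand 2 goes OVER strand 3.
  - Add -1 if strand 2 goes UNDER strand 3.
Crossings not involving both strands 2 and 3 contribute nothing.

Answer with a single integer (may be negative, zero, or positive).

Gen 1: crossing 1x2. Both 2&3? no. Sum: 0
Gen 2: crossing 2x1. Both 2&3? no. Sum: 0
Gen 3: 2 over 3. Both 2&3? yes. Contrib: +1. Sum: 1
Gen 4: crossing 1x3. Both 2&3? no. Sum: 1
Gen 5: crossing 1x2. Both 2&3? no. Sum: 1
Gen 6: crossing 2x1. Both 2&3? no. Sum: 1

Answer: 1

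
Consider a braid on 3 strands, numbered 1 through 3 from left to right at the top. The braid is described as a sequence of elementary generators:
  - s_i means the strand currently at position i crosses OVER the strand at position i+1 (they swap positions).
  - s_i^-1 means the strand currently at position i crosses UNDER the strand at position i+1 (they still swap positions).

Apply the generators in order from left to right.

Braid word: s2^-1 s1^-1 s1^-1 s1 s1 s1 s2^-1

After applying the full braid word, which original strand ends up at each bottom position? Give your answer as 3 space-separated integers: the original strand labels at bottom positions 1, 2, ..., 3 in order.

Gen 1 (s2^-1): strand 2 crosses under strand 3. Perm now: [1 3 2]
Gen 2 (s1^-1): strand 1 crosses under strand 3. Perm now: [3 1 2]
Gen 3 (s1^-1): strand 3 crosses under strand 1. Perm now: [1 3 2]
Gen 4 (s1): strand 1 crosses over strand 3. Perm now: [3 1 2]
Gen 5 (s1): strand 3 crosses over strand 1. Perm now: [1 3 2]
Gen 6 (s1): strand 1 crosses over strand 3. Perm now: [3 1 2]
Gen 7 (s2^-1): strand 1 crosses under strand 2. Perm now: [3 2 1]

Answer: 3 2 1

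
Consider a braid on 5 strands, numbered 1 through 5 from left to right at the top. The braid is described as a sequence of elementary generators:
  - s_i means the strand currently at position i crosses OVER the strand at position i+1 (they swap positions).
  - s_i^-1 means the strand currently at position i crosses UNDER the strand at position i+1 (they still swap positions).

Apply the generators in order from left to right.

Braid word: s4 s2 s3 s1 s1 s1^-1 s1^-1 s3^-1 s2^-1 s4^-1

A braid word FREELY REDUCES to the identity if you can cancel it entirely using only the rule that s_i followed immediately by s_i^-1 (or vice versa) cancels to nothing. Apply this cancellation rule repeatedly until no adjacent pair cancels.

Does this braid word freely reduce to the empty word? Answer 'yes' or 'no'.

Answer: yes

Derivation:
Gen 1 (s4): push. Stack: [s4]
Gen 2 (s2): push. Stack: [s4 s2]
Gen 3 (s3): push. Stack: [s4 s2 s3]
Gen 4 (s1): push. Stack: [s4 s2 s3 s1]
Gen 5 (s1): push. Stack: [s4 s2 s3 s1 s1]
Gen 6 (s1^-1): cancels prior s1. Stack: [s4 s2 s3 s1]
Gen 7 (s1^-1): cancels prior s1. Stack: [s4 s2 s3]
Gen 8 (s3^-1): cancels prior s3. Stack: [s4 s2]
Gen 9 (s2^-1): cancels prior s2. Stack: [s4]
Gen 10 (s4^-1): cancels prior s4. Stack: []
Reduced word: (empty)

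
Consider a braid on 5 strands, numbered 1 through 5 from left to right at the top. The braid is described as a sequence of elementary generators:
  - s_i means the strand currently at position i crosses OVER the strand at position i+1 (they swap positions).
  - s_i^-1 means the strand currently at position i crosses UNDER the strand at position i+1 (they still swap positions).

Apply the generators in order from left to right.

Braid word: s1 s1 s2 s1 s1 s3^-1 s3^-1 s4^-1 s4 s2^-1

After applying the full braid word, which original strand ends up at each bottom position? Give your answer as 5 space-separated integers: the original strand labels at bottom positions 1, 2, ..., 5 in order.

Answer: 1 2 3 4 5

Derivation:
Gen 1 (s1): strand 1 crosses over strand 2. Perm now: [2 1 3 4 5]
Gen 2 (s1): strand 2 crosses over strand 1. Perm now: [1 2 3 4 5]
Gen 3 (s2): strand 2 crosses over strand 3. Perm now: [1 3 2 4 5]
Gen 4 (s1): strand 1 crosses over strand 3. Perm now: [3 1 2 4 5]
Gen 5 (s1): strand 3 crosses over strand 1. Perm now: [1 3 2 4 5]
Gen 6 (s3^-1): strand 2 crosses under strand 4. Perm now: [1 3 4 2 5]
Gen 7 (s3^-1): strand 4 crosses under strand 2. Perm now: [1 3 2 4 5]
Gen 8 (s4^-1): strand 4 crosses under strand 5. Perm now: [1 3 2 5 4]
Gen 9 (s4): strand 5 crosses over strand 4. Perm now: [1 3 2 4 5]
Gen 10 (s2^-1): strand 3 crosses under strand 2. Perm now: [1 2 3 4 5]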